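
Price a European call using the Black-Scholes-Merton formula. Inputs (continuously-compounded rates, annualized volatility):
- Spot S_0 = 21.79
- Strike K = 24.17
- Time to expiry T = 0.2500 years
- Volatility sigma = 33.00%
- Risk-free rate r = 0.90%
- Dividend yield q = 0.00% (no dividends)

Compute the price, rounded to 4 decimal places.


d1 = (ln(S/K) + (r - q + 0.5*sigma^2) * T) / (sigma * sqrt(T)) = -0.53211240
d2 = d1 - sigma * sqrt(T) = -0.69711240
exp(-rT) = 0.99775253; exp(-qT) = 1.00000000
C = S_0 * exp(-qT) * N(d1) - K * exp(-rT) * N(d2)
N(d1) = 0.29732408; N(d2) = 0.24286623
C = 21.7900 * 1.00000000 * 0.29732408 - 24.1700 * 0.99775253 * 0.24286623 = 0.6218

Answer: Price = 0.6218


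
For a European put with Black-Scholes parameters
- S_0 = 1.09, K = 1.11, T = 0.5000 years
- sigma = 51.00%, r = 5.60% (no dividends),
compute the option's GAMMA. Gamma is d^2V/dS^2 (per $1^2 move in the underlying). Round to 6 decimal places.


Answer: Gamma = 0.993289

Derivation:
d1 = 0.2075363420; d2 = -0.1530881165
phi(d1) = 0.3904426436; exp(-qT) = 1.0000000000; exp(-rT) = 0.9723883668
Gamma = exp(-qT) * phi(d1) / (S * sigma * sqrt(T)) = 1.0000000000 * 0.3904426436 / (1.0900 * 0.5100 * 0.7071067812) = 0.993289


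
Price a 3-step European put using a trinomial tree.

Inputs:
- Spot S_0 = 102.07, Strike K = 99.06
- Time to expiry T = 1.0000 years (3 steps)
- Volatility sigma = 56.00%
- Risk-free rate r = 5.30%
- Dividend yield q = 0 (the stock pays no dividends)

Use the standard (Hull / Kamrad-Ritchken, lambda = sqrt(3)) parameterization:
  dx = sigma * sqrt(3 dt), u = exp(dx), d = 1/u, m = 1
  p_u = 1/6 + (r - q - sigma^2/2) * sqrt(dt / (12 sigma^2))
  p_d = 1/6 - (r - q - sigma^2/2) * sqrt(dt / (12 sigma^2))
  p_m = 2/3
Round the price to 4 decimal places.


Answer: Price = V(0,0) = 16.2494

Derivation:
dt = T/N = 0.333333; dx = sigma*sqrt(3*dt) = 0.560000
u = exp(dx) = 1.750673; d = 1/u = 0.571209
p_u = 0.135774, p_m = 0.666667, p_d = 0.197560
Discount per step: exp(-r*dt) = 0.982488
Stock lattice S(k, j) with j the centered position index:
  k=0: S(0,+0) = 102.0700
  k=1: S(1,-1) = 58.3033; S(1,+0) = 102.0700; S(1,+1) = 178.6911
  k=2: S(2,-2) = 33.3034; S(2,-1) = 58.3033; S(2,+0) = 102.0700; S(2,+1) = 178.6911; S(2,+2) = 312.8297
  k=3: S(3,-3) = 19.0232; S(3,-2) = 33.3034; S(3,-1) = 58.3033; S(3,+0) = 102.0700; S(3,+1) = 178.6911; S(3,+2) = 312.8297; S(3,+3) = 547.6623
Terminal payoffs V(N, j) = max(K - S_T, 0):
  V(3,-3) = 80.036808; V(3,-2) = 65.756621; V(3,-1) = 40.756691; V(3,+0) = 0.000000; V(3,+1) = 0.000000; V(3,+2) = 0.000000; V(3,+3) = 0.000000
Backward induction: V(k, j) = exp(-r*dt) * [p_u * V(k+1, j+1) + p_m * V(k+1, j) + p_d * V(k+1, j-1)]
  V(2,-2) = exp(-r*dt) * [p_u*40.756691 + p_m*65.756621 + p_d*80.036808] = 64.042010
  V(2,-1) = exp(-r*dt) * [p_u*0.000000 + p_m*40.756691 + p_d*65.756621] = 39.458677
  V(2,+0) = exp(-r*dt) * [p_u*0.000000 + p_m*0.000000 + p_d*40.756691] = 7.910872
  V(2,+1) = exp(-r*dt) * [p_u*0.000000 + p_m*0.000000 + p_d*0.000000] = 0.000000
  V(2,+2) = exp(-r*dt) * [p_u*0.000000 + p_m*0.000000 + p_d*0.000000] = 0.000000
  V(1,-1) = exp(-r*dt) * [p_u*7.910872 + p_m*39.458677 + p_d*64.042010] = 39.330962
  V(1,+0) = exp(-r*dt) * [p_u*0.000000 + p_m*7.910872 + p_d*39.458677] = 12.840488
  V(1,+1) = exp(-r*dt) * [p_u*0.000000 + p_m*0.000000 + p_d*7.910872] = 1.535500
  V(0,+0) = exp(-r*dt) * [p_u*1.535500 + p_m*12.840488 + p_d*39.330962] = 16.249388


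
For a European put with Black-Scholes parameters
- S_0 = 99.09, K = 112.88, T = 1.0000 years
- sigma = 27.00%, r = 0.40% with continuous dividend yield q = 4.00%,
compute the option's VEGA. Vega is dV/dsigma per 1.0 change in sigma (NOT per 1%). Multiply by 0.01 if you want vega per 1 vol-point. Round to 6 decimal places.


d1 = -0.4809139981; d2 = -0.7509139981
phi(d1) = 0.3553764354; exp(-qT) = 0.9607894392; exp(-rT) = 0.9960079893
Vega = S * exp(-qT) * phi(d1) * sqrt(T) = 99.0900 * 0.9607894392 * 0.3553764354 * 1.0000000000 = 33.833480

Answer: Vega = 33.833480


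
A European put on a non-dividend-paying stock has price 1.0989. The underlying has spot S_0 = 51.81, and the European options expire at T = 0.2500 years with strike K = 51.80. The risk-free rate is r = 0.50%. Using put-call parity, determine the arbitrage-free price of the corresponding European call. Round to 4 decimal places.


Answer: Call price = 1.1736

Derivation:
Put-call parity: C - P = S_0 * exp(-qT) - K * exp(-rT).
S_0 * exp(-qT) = 51.8100 * 1.00000000 = 51.81000000
K * exp(-rT) = 51.8000 * 0.99875078 = 51.73529045
C = P + S*exp(-qT) - K*exp(-rT)
C = 1.0989 + 51.81000000 - 51.73529045 = 1.1736


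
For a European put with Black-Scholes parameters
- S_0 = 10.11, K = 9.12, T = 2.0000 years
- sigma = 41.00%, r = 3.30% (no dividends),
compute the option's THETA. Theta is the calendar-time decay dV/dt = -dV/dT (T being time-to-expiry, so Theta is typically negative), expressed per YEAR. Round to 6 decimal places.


Answer: Theta = -0.353035

Derivation:
d1 = 0.5814749968; d2 = 0.0016474363
phi(d1) = 0.3368912439; exp(-qT) = 1.0000000000; exp(-rT) = 0.9361308643
Theta = -S*exp(-qT)*phi(d1)*sigma/(2*sqrt(T)) + r*K*exp(-rT)*N(-d2) - q*S*exp(-qT)*N(-d1)
N(-d1) = 0.2804601824; N(-d2) = 0.4993427683; sqrt(T) = 1.4142135624
Term 1 = -10.1100 * 1.0000000000 * 0.3368912439 * 0.4100 / (2 * 1.4142135624) = -0.4937188881
Term 2 = 0.0330 * 9.1200 * 0.9361308643 * 0.4993427683 = 0.1406838054
Term 3 = 0 (no dividend yield, q = 0)
Theta = -0.4937188881 + (0.1406838054) + (0.0000000000) = -0.353035


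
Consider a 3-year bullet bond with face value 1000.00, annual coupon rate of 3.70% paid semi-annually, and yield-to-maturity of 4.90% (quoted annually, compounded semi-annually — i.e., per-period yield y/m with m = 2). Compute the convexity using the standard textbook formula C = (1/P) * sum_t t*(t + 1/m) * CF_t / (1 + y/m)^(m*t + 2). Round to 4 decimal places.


Answer: Convexity = 9.4030

Derivation:
Coupon per period c = face * coupon_rate / m = 18.500000
Periods per year m = 2; per-period yield y/m = 0.024500
Number of cashflows N = 6
Cashflows (t years, CF_t, discount factor 1/(1+y/m)^(m*t), PV):
  t = 0.5000: CF_t = 18.500000, DF = 0.976086, PV = 18.057589
  t = 1.0000: CF_t = 18.500000, DF = 0.952744, PV = 17.625758
  t = 1.5000: CF_t = 18.500000, DF = 0.929960, PV = 17.204254
  t = 2.0000: CF_t = 18.500000, DF = 0.907721, PV = 16.792829
  t = 2.5000: CF_t = 18.500000, DF = 0.886013, PV = 16.391244
  t = 3.0000: CF_t = 1018.500000, DF = 0.864825, PV = 880.824238
Price P = sum_t PV_t = 966.895913
Convexity numerator sum_t t*(t + 1/m) * CF_t / (1+y/m)^(m*t + 2):
  t = 0.5000: term = 8.602127
  t = 1.0000: term = 25.189244
  t = 1.5000: term = 49.173732
  t = 2.0000: term = 79.996310
  t = 2.5000: term = 117.124905
  t = 3.0000: term = 8811.597083
Convexity = (1/P) * sum = 9091.683402 / 966.895913 = 9.402960


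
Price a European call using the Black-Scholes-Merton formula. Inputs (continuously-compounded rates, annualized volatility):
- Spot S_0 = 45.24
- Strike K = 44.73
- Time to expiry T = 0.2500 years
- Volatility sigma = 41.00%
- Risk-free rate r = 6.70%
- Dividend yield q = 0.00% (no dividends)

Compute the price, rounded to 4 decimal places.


Answer: Price = 4.3028

Derivation:
d1 = (ln(S/K) + (r - q + 0.5*sigma^2) * T) / (sigma * sqrt(T)) = 0.23951090
d2 = d1 - sigma * sqrt(T) = 0.03451090
exp(-rT) = 0.98338950; exp(-qT) = 1.00000000
C = S_0 * exp(-qT) * N(d1) - K * exp(-rT) * N(d2)
N(d1) = 0.59464528; N(d2) = 0.51376512
C = 45.2400 * 1.00000000 * 0.59464528 - 44.7300 * 0.98338950 * 0.51376512 = 4.3028


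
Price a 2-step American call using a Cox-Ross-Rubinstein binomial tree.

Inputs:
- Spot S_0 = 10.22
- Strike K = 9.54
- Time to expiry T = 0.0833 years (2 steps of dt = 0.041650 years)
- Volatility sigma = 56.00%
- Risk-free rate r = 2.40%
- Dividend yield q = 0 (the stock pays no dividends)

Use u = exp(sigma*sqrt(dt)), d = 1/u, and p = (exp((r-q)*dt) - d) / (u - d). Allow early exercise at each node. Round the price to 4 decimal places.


dt = T/N = 0.041650
u = exp(sigma*sqrt(dt)) = 1.121073; d = 1/u = 0.892002
p = (exp((r-q)*dt) - d) / (u - d) = 0.475825
Discount per step: exp(-r*dt) = 0.999001
Stock lattice S(k, i) with i counting down-moves:
  k=0: S(0,0) = 10.2200
  k=1: S(1,0) = 11.4574; S(1,1) = 9.1163
  k=2: S(2,0) = 12.8446; S(2,1) = 10.2200; S(2,2) = 8.1317
Terminal payoffs V(N, i) = max(S_T - K, 0):
  V(2,0) = 3.304554; V(2,1) = 0.680000; V(2,2) = 0.000000
Backward induction: V(k, i) = exp(-r*dt) * [p * V(k+1, i) + (1-p) * V(k+1, i+1)]; then take max(V_cont, immediate exercise) for American.
  V(1,0) = exp(-r*dt) * [p*3.304554 + (1-p)*0.680000] = 1.926902; exercise = 1.917371; V(1,0) = max -> 1.926902
  V(1,1) = exp(-r*dt) * [p*0.680000 + (1-p)*0.000000] = 0.323238; exercise = 0.000000; V(1,1) = max -> 0.323238
  V(0,0) = exp(-r*dt) * [p*1.926902 + (1-p)*0.323238] = 1.085217; exercise = 0.680000; V(0,0) = max -> 1.085217

Answer: Price = V(0,0) = 1.0852


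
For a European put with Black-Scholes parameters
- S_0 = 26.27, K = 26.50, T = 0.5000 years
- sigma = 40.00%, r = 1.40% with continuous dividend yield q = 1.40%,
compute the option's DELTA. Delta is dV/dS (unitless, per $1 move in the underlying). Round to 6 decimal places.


d1 = 0.1106016501; d2 = -0.1722410624
phi(d1) = 0.3965096518; exp(-qT) = 0.9930244429; exp(-rT) = 0.9930244429
N(-d1) = 0.4559661195
Delta = -exp(-qT) * N(-d1) = -0.9930244429 * 0.4559661195 = -0.452786

Answer: Delta = -0.452786


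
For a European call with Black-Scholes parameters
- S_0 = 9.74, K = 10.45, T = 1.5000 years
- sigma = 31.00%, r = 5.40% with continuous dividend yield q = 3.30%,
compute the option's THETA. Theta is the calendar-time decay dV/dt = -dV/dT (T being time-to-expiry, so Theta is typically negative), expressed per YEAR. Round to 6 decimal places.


d1 = 0.0874813907; d2 = -0.2921895194
phi(d1) = 0.3974186460; exp(-qT) = 0.9517051581; exp(-rT) = 0.9221936914
Theta = -S*exp(-qT)*phi(d1)*sigma/(2*sqrt(T)) - r*K*exp(-rT)*N(d2) + q*S*exp(-qT)*N(d1)
N(d1) = 0.5348555616; N(d2) = 0.3850708622; sqrt(T) = 1.2247448714
Term 1 = -9.7400 * 0.9517051581 * 0.3974186460 * 0.3100 / (2 * 1.2247448714) = -0.4662251400
Term 2 = -0.0540 * 10.4500 * 0.9221936914 * 0.3850708622 = -0.2003885278
Term 3 = 0.0330 * 9.7400 * 0.9517051581 * 0.5348555616 = 0.1636107502
Theta = -0.4662251400 + (-0.2003885278) + (0.1636107502) = -0.503003

Answer: Theta = -0.503003


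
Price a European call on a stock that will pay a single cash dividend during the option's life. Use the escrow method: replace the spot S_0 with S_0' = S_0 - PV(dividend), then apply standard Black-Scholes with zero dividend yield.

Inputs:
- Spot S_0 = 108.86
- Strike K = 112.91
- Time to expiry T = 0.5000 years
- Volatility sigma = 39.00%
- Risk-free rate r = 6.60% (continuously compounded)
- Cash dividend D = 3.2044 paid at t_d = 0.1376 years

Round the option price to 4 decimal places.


PV(D) = D * exp(-r * t_d) = 3.2044 * 0.99095951 = 3.17543066
S_0' = S_0 - PV(D) = 108.8600 - 3.17543066 = 105.68456934
d1 = (ln(S_0'/K) + (r + sigma^2/2)*T) / (sigma*sqrt(T)) = 0.01774242
d2 = d1 - sigma*sqrt(T) = -0.25802923
exp(-rT) = 0.96753856
N(d1) = 0.50707783; N(d2) = 0.39819218
C = S_0' * N(d1) - K * exp(-rT) * N(d2) = 105.68456934 * 0.50707783 - 112.9100 * 0.96753856 * 0.39819218 = 10.0899

Answer: Price = 10.0899


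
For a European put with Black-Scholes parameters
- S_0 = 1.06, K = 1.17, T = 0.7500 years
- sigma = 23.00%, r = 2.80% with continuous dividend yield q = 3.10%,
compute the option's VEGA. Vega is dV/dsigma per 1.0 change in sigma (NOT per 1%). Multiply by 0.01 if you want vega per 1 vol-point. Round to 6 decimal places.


Answer: Vega = 0.329313

Derivation:
d1 = -0.4073951216; d2 = -0.6065809645
phi(d1) = 0.3671723488; exp(-qT) = 0.9770181987; exp(-rT) = 0.9792189646
Vega = S * exp(-qT) * phi(d1) * sqrt(T) = 1.0600 * 0.9770181987 * 0.3671723488 * 0.8660254038 = 0.329313


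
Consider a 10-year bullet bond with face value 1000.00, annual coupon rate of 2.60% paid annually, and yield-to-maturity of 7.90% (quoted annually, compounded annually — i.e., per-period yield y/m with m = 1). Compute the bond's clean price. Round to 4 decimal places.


Coupon per period c = face * coupon_rate / m = 26.000000
Periods per year m = 1; per-period yield y/m = 0.079000
Number of cashflows N = 10
Cashflows (t years, CF_t, discount factor 1/(1+y/m)^(m*t), PV):
  t = 1.0000: CF_t = 26.000000, DF = 0.926784, PV = 24.096386
  t = 2.0000: CF_t = 26.000000, DF = 0.858929, PV = 22.332146
  t = 3.0000: CF_t = 26.000000, DF = 0.796041, PV = 20.697077
  t = 4.0000: CF_t = 26.000000, DF = 0.737758, PV = 19.181721
  t = 5.0000: CF_t = 26.000000, DF = 0.683743, PV = 17.777313
  t = 6.0000: CF_t = 26.000000, DF = 0.633682, PV = 16.475731
  t = 7.0000: CF_t = 26.000000, DF = 0.587286, PV = 15.269444
  t = 8.0000: CF_t = 26.000000, DF = 0.544288, PV = 14.151478
  t = 9.0000: CF_t = 26.000000, DF = 0.504437, PV = 13.115364
  t = 10.0000: CF_t = 1026.000000, DF = 0.467504, PV = 479.659349
Price P = sum_t PV_t = 642.756008

Answer: Price = 642.7560


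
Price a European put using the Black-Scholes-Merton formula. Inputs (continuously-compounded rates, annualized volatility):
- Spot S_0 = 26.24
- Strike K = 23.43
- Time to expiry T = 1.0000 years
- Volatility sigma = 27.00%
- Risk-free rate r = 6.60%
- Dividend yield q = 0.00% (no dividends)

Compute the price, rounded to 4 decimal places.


Answer: Price = 0.9783

Derivation:
d1 = (ln(S/K) + (r - q + 0.5*sigma^2) * T) / (sigma * sqrt(T)) = 0.79895449
d2 = d1 - sigma * sqrt(T) = 0.52895449
exp(-rT) = 0.93613086; exp(-qT) = 1.00000000
P = K * exp(-rT) * N(-d2) - S_0 * exp(-qT) * N(-d1)
N(-d1) = 0.21215840; N(-d2) = 0.29841851
P = 23.4300 * 0.93613086 * 0.29841851 - 26.2400 * 1.00000000 * 0.21215840 = 0.9783


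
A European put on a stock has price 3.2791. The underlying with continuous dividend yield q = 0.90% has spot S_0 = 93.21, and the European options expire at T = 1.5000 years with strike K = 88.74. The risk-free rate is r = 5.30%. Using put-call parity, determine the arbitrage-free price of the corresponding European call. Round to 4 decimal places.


Answer: Call price = 13.2809

Derivation:
Put-call parity: C - P = S_0 * exp(-qT) - K * exp(-rT).
S_0 * exp(-qT) = 93.2100 * 0.98659072 = 91.96012067
K * exp(-rT) = 88.7400 * 0.92357802 = 81.95831349
C = P + S*exp(-qT) - K*exp(-rT)
C = 3.2791 + 91.96012067 - 81.95831349 = 13.2809


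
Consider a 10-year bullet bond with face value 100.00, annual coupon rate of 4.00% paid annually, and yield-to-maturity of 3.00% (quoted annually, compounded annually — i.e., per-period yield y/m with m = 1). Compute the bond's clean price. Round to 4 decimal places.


Coupon per period c = face * coupon_rate / m = 4.000000
Periods per year m = 1; per-period yield y/m = 0.030000
Number of cashflows N = 10
Cashflows (t years, CF_t, discount factor 1/(1+y/m)^(m*t), PV):
  t = 1.0000: CF_t = 4.000000, DF = 0.970874, PV = 3.883495
  t = 2.0000: CF_t = 4.000000, DF = 0.942596, PV = 3.770384
  t = 3.0000: CF_t = 4.000000, DF = 0.915142, PV = 3.660567
  t = 4.0000: CF_t = 4.000000, DF = 0.888487, PV = 3.553948
  t = 5.0000: CF_t = 4.000000, DF = 0.862609, PV = 3.450435
  t = 6.0000: CF_t = 4.000000, DF = 0.837484, PV = 3.349937
  t = 7.0000: CF_t = 4.000000, DF = 0.813092, PV = 3.252366
  t = 8.0000: CF_t = 4.000000, DF = 0.789409, PV = 3.157637
  t = 9.0000: CF_t = 4.000000, DF = 0.766417, PV = 3.065667
  t = 10.0000: CF_t = 104.000000, DF = 0.744094, PV = 77.385767
Price P = sum_t PV_t = 108.530203

Answer: Price = 108.5302


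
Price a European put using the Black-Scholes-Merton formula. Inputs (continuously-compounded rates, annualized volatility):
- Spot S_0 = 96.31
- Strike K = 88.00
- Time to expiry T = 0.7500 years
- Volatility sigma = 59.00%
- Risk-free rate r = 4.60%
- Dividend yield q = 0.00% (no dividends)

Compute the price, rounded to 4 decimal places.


d1 = (ln(S/K) + (r - q + 0.5*sigma^2) * T) / (sigma * sqrt(T)) = 0.49959947
d2 = d1 - sigma * sqrt(T) = -0.01135552
exp(-rT) = 0.96608834; exp(-qT) = 1.00000000
P = K * exp(-rT) * N(-d2) - S_0 * exp(-qT) * N(-d1)
N(-d1) = 0.30867857; N(-d2) = 0.50453010
P = 88.0000 * 0.96608834 * 0.50453010 - 96.3100 * 1.00000000 * 0.30867857 = 13.1642

Answer: Price = 13.1642


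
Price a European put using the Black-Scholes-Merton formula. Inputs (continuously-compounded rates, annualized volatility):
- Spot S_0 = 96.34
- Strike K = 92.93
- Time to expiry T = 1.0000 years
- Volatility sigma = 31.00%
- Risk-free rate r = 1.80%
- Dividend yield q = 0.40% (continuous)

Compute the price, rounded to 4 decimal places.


Answer: Price = 9.3383

Derivation:
d1 = (ln(S/K) + (r - q + 0.5*sigma^2) * T) / (sigma * sqrt(T)) = 0.31640993
d2 = d1 - sigma * sqrt(T) = 0.00640993
exp(-rT) = 0.98216103; exp(-qT) = 0.99600799
P = K * exp(-rT) * N(-d2) - S_0 * exp(-qT) * N(-d1)
N(-d1) = 0.37584569; N(-d2) = 0.49744282
P = 92.9300 * 0.98216103 * 0.49744282 - 96.3400 * 0.99600799 * 0.37584569 = 9.3383


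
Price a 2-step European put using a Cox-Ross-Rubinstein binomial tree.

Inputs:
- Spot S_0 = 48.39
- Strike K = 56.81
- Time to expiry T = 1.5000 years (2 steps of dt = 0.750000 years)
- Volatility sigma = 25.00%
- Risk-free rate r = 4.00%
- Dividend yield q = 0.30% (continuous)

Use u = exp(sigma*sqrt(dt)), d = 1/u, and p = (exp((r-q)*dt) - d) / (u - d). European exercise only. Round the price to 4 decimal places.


Answer: Price = V(0,0) = 9.6993

Derivation:
dt = T/N = 0.750000
u = exp(sigma*sqrt(dt)) = 1.241731; d = 1/u = 0.805327
p = (exp((r-q)*dt) - d) / (u - d) = 0.510562
Discount per step: exp(-r*dt) = 0.970446
Stock lattice S(k, i) with i counting down-moves:
  k=0: S(0,0) = 48.3900
  k=1: S(1,0) = 60.0874; S(1,1) = 38.9698
  k=2: S(2,0) = 74.6123; S(2,1) = 48.3900; S(2,2) = 31.3834
Terminal payoffs V(N, i) = max(K - S_T, 0):
  V(2,0) = 0.000000; V(2,1) = 8.420000; V(2,2) = 25.426556
Backward induction: V(k, i) = exp(-r*dt) * [p * V(k+1, i) + (1-p) * V(k+1, i+1)].
  V(1,0) = exp(-r*dt) * [p*0.000000 + (1-p)*8.420000] = 3.999270
  V(1,1) = exp(-r*dt) * [p*8.420000 + (1-p)*25.426556] = 16.248800
  V(0,0) = exp(-r*dt) * [p*3.999270 + (1-p)*16.248800] = 9.699265


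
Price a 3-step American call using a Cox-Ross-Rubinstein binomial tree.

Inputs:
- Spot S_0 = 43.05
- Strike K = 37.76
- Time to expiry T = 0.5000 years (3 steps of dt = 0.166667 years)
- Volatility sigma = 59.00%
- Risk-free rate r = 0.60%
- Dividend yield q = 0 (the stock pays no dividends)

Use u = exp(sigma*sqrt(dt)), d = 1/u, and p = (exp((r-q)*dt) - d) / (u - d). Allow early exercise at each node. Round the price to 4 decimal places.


Answer: Price = V(0,0) = 9.9369

Derivation:
dt = T/N = 0.166667
u = exp(sigma*sqrt(dt)) = 1.272351; d = 1/u = 0.785947
p = (exp((r-q)*dt) - d) / (u - d) = 0.442130
Discount per step: exp(-r*dt) = 0.999000
Stock lattice S(k, i) with i counting down-moves:
  k=0: S(0,0) = 43.0500
  k=1: S(1,0) = 54.7747; S(1,1) = 33.8350
  k=2: S(2,0) = 69.6927; S(2,1) = 43.0500; S(2,2) = 26.5925
  k=3: S(3,0) = 88.6736; S(3,1) = 54.7747; S(3,2) = 33.8350; S(3,3) = 20.9003
Terminal payoffs V(N, i) = max(S_T - K, 0):
  V(3,0) = 50.913555; V(3,1) = 17.014717; V(3,2) = 0.000000; V(3,3) = 0.000000
Backward induction: V(k, i) = exp(-r*dt) * [p * V(k+1, i) + (1-p) * V(k+1, i+1)]; then take max(V_cont, immediate exercise) for American.
  V(2,0) = exp(-r*dt) * [p*50.913555 + (1-p)*17.014717] = 31.970416; exercise = 31.932675; V(2,0) = max -> 31.970416
  V(2,1) = exp(-r*dt) * [p*17.014717 + (1-p)*0.000000] = 7.515194; exercise = 5.290000; V(2,1) = max -> 7.515194
  V(2,2) = exp(-r*dt) * [p*0.000000 + (1-p)*0.000000] = 0.000000; exercise = 0.000000; V(2,2) = max -> 0.000000
  V(1,0) = exp(-r*dt) * [p*31.970416 + (1-p)*7.515194] = 18.309257; exercise = 17.014717; V(1,0) = max -> 18.309257
  V(1,1) = exp(-r*dt) * [p*7.515194 + (1-p)*0.000000] = 3.319370; exercise = 0.000000; V(1,1) = max -> 3.319370
  V(0,0) = exp(-r*dt) * [p*18.309257 + (1-p)*3.319370] = 9.936903; exercise = 5.290000; V(0,0) = max -> 9.936903


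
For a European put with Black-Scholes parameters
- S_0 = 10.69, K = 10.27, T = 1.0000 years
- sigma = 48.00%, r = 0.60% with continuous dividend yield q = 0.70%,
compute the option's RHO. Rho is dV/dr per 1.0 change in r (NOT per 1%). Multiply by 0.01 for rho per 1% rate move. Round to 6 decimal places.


Answer: Rho = -5.747422

Derivation:
d1 = 0.3214202106; d2 = -0.1585797894
phi(d1) = 0.3788579262; exp(-qT) = 0.9930244429; exp(-rT) = 0.9940179641
N(-d2) = 0.5630000235
Rho = -K*T*exp(-rT)*N(-d2) = -10.2700 * 1.0000 * 0.9940179641 * 0.5630000235 = -5.747422


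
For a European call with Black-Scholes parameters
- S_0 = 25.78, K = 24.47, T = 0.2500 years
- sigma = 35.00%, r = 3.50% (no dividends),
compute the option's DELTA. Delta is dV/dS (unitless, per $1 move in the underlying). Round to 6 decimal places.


Answer: Delta = 0.668403

Derivation:
d1 = 0.4355064003; d2 = 0.2605064003
phi(d1) = 0.3628479346; exp(-qT) = 1.0000000000; exp(-rT) = 0.9912881698
N(d1) = 0.6684025528
Delta = exp(-qT) * N(d1) = 1.0000000000 * 0.6684025528 = 0.668403


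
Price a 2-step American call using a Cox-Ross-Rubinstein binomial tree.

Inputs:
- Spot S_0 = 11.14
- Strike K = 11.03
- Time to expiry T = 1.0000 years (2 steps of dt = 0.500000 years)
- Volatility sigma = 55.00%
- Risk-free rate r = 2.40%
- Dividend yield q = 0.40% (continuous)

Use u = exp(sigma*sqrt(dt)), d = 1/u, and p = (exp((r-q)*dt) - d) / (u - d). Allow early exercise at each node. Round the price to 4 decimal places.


dt = T/N = 0.500000
u = exp(sigma*sqrt(dt)) = 1.475370; d = 1/u = 0.677796
p = (exp((r-q)*dt) - d) / (u - d) = 0.416581
Discount per step: exp(-r*dt) = 0.988072
Stock lattice S(k, i) with i counting down-moves:
  k=0: S(0,0) = 11.1400
  k=1: S(1,0) = 16.4356; S(1,1) = 7.5506
  k=2: S(2,0) = 24.2486; S(2,1) = 11.1400; S(2,2) = 5.1178
Terminal payoffs V(N, i) = max(S_T - K, 0):
  V(2,0) = 13.218620; V(2,1) = 0.110000; V(2,2) = 0.000000
Backward induction: V(k, i) = exp(-r*dt) * [p * V(k+1, i) + (1-p) * V(k+1, i+1)]; then take max(V_cont, immediate exercise) for American.
  V(1,0) = exp(-r*dt) * [p*13.218620 + (1-p)*0.110000] = 5.504351; exercise = 5.405621; V(1,0) = max -> 5.504351
  V(1,1) = exp(-r*dt) * [p*0.110000 + (1-p)*0.000000] = 0.045277; exercise = 0.000000; V(1,1) = max -> 0.045277
  V(0,0) = exp(-r*dt) * [p*5.504351 + (1-p)*0.045277] = 2.291757; exercise = 0.110000; V(0,0) = max -> 2.291757

Answer: Price = V(0,0) = 2.2918


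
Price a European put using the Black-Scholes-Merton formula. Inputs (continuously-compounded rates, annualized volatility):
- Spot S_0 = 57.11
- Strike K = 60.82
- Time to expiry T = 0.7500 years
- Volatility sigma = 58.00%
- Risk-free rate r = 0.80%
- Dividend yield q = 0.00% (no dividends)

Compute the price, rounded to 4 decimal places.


Answer: Price = 13.4030

Derivation:
d1 = (ln(S/K) + (r - q + 0.5*sigma^2) * T) / (sigma * sqrt(T)) = 0.13778872
d2 = d1 - sigma * sqrt(T) = -0.36450601
exp(-rT) = 0.99401796; exp(-qT) = 1.00000000
P = K * exp(-rT) * N(-d2) - S_0 * exp(-qT) * N(-d1)
N(-d1) = 0.44520370; N(-d2) = 0.64225991
P = 60.8200 * 0.99401796 * 0.64225991 - 57.1100 * 1.00000000 * 0.44520370 = 13.4030


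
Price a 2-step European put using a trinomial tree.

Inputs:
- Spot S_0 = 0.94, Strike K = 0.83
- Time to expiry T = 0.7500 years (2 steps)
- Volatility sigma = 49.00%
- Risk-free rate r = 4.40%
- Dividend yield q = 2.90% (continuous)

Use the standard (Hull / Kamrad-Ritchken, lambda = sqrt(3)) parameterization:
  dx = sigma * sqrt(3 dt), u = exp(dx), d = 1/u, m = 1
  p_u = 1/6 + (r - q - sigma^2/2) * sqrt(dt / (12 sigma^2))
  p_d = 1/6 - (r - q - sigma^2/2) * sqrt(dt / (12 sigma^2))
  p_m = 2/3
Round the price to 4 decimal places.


dt = T/N = 0.375000; dx = sigma*sqrt(3*dt) = 0.519723
u = exp(dx) = 1.681563; d = 1/u = 0.594685
p_u = 0.128768, p_m = 0.666667, p_d = 0.204565
Discount per step: exp(-r*dt) = 0.983635
Stock lattice S(k, j) with j the centered position index:
  k=0: S(0,+0) = 0.9400
  k=1: S(1,-1) = 0.5590; S(1,+0) = 0.9400; S(1,+1) = 1.5807
  k=2: S(2,-2) = 0.3324; S(2,-1) = 0.5590; S(2,+0) = 0.9400; S(2,+1) = 1.5807; S(2,+2) = 2.6580
Terminal payoffs V(N, j) = max(K - S_T, 0):
  V(2,-2) = 0.497569; V(2,-1) = 0.270996; V(2,+0) = 0.000000; V(2,+1) = 0.000000; V(2,+2) = 0.000000
Backward induction: V(k, j) = exp(-r*dt) * [p_u * V(k+1, j+1) + p_m * V(k+1, j) + p_d * V(k+1, j-1)]
  V(1,-1) = exp(-r*dt) * [p_u*0.000000 + p_m*0.270996 + p_d*0.497569] = 0.277827
  V(1,+0) = exp(-r*dt) * [p_u*0.000000 + p_m*0.000000 + p_d*0.270996] = 0.054529
  V(1,+1) = exp(-r*dt) * [p_u*0.000000 + p_m*0.000000 + p_d*0.000000] = 0.000000
  V(0,+0) = exp(-r*dt) * [p_u*0.000000 + p_m*0.054529 + p_d*0.277827] = 0.091662

Answer: Price = V(0,0) = 0.0917


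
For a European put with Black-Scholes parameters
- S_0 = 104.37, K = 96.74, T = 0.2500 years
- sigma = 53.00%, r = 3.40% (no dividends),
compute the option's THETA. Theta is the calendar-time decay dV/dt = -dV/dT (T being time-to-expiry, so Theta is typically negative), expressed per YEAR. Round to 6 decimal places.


Answer: Theta = -18.543543

Derivation:
d1 = 0.4510483413; d2 = 0.1860483413
phi(d1) = 0.3603567247; exp(-qT) = 1.0000000000; exp(-rT) = 0.9915360229
Theta = -S*exp(-qT)*phi(d1)*sigma/(2*sqrt(T)) + r*K*exp(-rT)*N(-d2) - q*S*exp(-qT)*N(-d1)
N(-d1) = 0.3259773542; N(-d2) = 0.4262034261; sqrt(T) = 0.5000000000
Term 1 = -104.3700 * 1.0000000000 * 0.3603567247 * 0.5300 / (2 * 0.5000000000) = -19.9335286192
Term 2 = 0.0340 * 96.7400 * 0.9915360229 * 0.4262034261 = 1.3899860240
Term 3 = 0 (no dividend yield, q = 0)
Theta = -19.9335286192 + (1.3899860240) + (0.0000000000) = -18.543543


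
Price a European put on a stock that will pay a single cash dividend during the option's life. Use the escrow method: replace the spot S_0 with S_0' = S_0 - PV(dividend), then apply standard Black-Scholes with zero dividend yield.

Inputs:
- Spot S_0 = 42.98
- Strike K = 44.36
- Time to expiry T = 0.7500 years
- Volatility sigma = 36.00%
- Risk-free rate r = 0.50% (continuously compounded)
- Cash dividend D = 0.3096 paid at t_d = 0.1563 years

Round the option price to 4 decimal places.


Answer: Price = 6.1756

Derivation:
PV(D) = D * exp(-r * t_d) = 0.3096 * 0.99921881 = 0.30935814
S_0' = S_0 - PV(D) = 42.9800 - 0.30935814 = 42.67064186
d1 = (ln(S_0'/K) + (r + sigma^2/2)*T) / (sigma*sqrt(T)) = 0.04337497
d2 = d1 - sigma*sqrt(T) = -0.26839418
exp(-rT) = 0.99625702
N(-d1) = 0.48270132; N(-d2) = 0.60580204
P = K * exp(-rT) * N(-d2) - S_0' * N(-d1) = 44.3600 * 0.99625702 * 0.60580204 - 42.67064186 * 0.48270132 = 6.1756


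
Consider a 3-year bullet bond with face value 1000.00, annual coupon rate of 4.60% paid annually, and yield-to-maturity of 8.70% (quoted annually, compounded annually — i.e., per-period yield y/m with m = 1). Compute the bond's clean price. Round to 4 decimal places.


Answer: Price = 895.6595

Derivation:
Coupon per period c = face * coupon_rate / m = 46.000000
Periods per year m = 1; per-period yield y/m = 0.087000
Number of cashflows N = 3
Cashflows (t years, CF_t, discount factor 1/(1+y/m)^(m*t), PV):
  t = 1.0000: CF_t = 46.000000, DF = 0.919963, PV = 42.318307
  t = 2.0000: CF_t = 46.000000, DF = 0.846332, PV = 38.931285
  t = 3.0000: CF_t = 1046.000000, DF = 0.778595, PV = 814.409915
Price P = sum_t PV_t = 895.659508


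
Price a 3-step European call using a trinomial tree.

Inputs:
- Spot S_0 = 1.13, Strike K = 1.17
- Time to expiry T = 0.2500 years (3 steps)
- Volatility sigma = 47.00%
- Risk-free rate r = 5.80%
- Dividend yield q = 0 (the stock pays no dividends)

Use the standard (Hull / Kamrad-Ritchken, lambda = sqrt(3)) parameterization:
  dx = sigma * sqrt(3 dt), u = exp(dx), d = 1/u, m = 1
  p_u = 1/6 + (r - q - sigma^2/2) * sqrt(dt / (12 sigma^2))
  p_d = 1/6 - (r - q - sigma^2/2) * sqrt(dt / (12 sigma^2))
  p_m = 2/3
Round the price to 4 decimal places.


Answer: Price = V(0,0) = 0.0924

Derivation:
dt = T/N = 0.083333; dx = sigma*sqrt(3*dt) = 0.235000
u = exp(dx) = 1.264909; d = 1/u = 0.790571
p_u = 0.157367, p_m = 0.666667, p_d = 0.175966
Discount per step: exp(-r*dt) = 0.995178
Stock lattice S(k, j) with j the centered position index:
  k=0: S(0,+0) = 1.1300
  k=1: S(1,-1) = 0.8933; S(1,+0) = 1.1300; S(1,+1) = 1.4293
  k=2: S(2,-2) = 0.7063; S(2,-1) = 0.8933; S(2,+0) = 1.1300; S(2,+1) = 1.4293; S(2,+2) = 1.8080
  k=3: S(3,-3) = 0.5583; S(3,-2) = 0.7063; S(3,-1) = 0.8933; S(3,+0) = 1.1300; S(3,+1) = 1.4293; S(3,+2) = 1.8080; S(3,+3) = 2.2869
Terminal payoffs V(N, j) = max(S_T - K, 0):
  V(3,-3) = 0.000000; V(3,-2) = 0.000000; V(3,-1) = 0.000000; V(3,+0) = 0.000000; V(3,+1) = 0.259347; V(3,+2) = 0.637993; V(3,+3) = 1.116947
Backward induction: V(k, j) = exp(-r*dt) * [p_u * V(k+1, j+1) + p_m * V(k+1, j) + p_d * V(k+1, j-1)]
  V(2,-2) = exp(-r*dt) * [p_u*0.000000 + p_m*0.000000 + p_d*0.000000] = 0.000000
  V(2,-1) = exp(-r*dt) * [p_u*0.000000 + p_m*0.000000 + p_d*0.000000] = 0.000000
  V(2,+0) = exp(-r*dt) * [p_u*0.259347 + p_m*0.000000 + p_d*0.000000] = 0.040616
  V(2,+1) = exp(-r*dt) * [p_u*0.637993 + p_m*0.259347 + p_d*0.000000] = 0.271979
  V(2,+2) = exp(-r*dt) * [p_u*1.116947 + p_m*0.637993 + p_d*0.259347] = 0.643618
  V(1,-1) = exp(-r*dt) * [p_u*0.040616 + p_m*0.000000 + p_d*0.000000] = 0.006361
  V(1,+0) = exp(-r*dt) * [p_u*0.271979 + p_m*0.040616 + p_d*0.000000] = 0.069541
  V(1,+1) = exp(-r*dt) * [p_u*0.643618 + p_m*0.271979 + p_d*0.040616] = 0.288354
  V(0,+0) = exp(-r*dt) * [p_u*0.288354 + p_m*0.069541 + p_d*0.006361] = 0.092410


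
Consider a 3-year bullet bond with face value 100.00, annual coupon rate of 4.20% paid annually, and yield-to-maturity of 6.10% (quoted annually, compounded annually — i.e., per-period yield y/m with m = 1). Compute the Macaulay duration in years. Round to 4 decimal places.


Coupon per period c = face * coupon_rate / m = 4.200000
Periods per year m = 1; per-period yield y/m = 0.061000
Number of cashflows N = 3
Cashflows (t years, CF_t, discount factor 1/(1+y/m)^(m*t), PV):
  t = 1.0000: CF_t = 4.200000, DF = 0.942507, PV = 3.958530
  t = 2.0000: CF_t = 4.200000, DF = 0.888320, PV = 3.730942
  t = 3.0000: CF_t = 104.200000, DF = 0.837247, PV = 87.241187
Price P = sum_t PV_t = 94.930659
Macaulay numerator sum_t t * PV_t:
  t * PV_t at t = 1.0000: 3.958530
  t * PV_t at t = 2.0000: 7.461884
  t * PV_t at t = 3.0000: 261.723562
Macaulay duration D = (sum_t t * PV_t) / P = 273.143976 / 94.930659 = 2.877300

Answer: Macaulay duration = 2.8773 years


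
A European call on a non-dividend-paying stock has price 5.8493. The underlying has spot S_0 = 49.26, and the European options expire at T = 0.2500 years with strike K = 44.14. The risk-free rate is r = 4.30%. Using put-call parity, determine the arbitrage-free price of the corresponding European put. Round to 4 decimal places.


Put-call parity: C - P = S_0 * exp(-qT) - K * exp(-rT).
S_0 * exp(-qT) = 49.2600 * 1.00000000 = 49.26000000
K * exp(-rT) = 44.1400 * 0.98930757 = 43.66803635
P = C - S*exp(-qT) + K*exp(-rT)
P = 5.8493 - 49.26000000 + 43.66803635 = 0.2573

Answer: Put price = 0.2573


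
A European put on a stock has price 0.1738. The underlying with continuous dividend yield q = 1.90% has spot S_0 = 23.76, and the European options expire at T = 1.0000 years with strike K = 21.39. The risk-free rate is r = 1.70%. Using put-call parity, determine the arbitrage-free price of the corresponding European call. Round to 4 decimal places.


Put-call parity: C - P = S_0 * exp(-qT) - K * exp(-rT).
S_0 * exp(-qT) = 23.7600 * 0.98117936 = 23.31282165
K * exp(-rT) = 21.3900 * 0.98314368 = 21.02944341
C = P + S*exp(-qT) - K*exp(-rT)
C = 0.1738 + 23.31282165 - 21.02944341 = 2.4572

Answer: Call price = 2.4572


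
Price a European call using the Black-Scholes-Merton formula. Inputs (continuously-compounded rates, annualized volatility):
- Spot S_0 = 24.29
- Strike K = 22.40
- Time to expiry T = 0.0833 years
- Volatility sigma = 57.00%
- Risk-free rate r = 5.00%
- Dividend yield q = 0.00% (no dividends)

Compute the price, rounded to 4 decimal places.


d1 = (ln(S/K) + (r - q + 0.5*sigma^2) * T) / (sigma * sqrt(T)) = 0.59996183
d2 = d1 - sigma * sqrt(T) = 0.43544991
exp(-rT) = 0.99584366; exp(-qT) = 1.00000000
C = S_0 * exp(-qT) * N(d1) - K * exp(-rT) * N(d2)
N(d1) = 0.72573416; N(d2) = 0.66838206
C = 24.2900 * 1.00000000 * 0.72573416 - 22.4000 * 0.99584366 * 0.66838206 = 2.7186

Answer: Price = 2.7186


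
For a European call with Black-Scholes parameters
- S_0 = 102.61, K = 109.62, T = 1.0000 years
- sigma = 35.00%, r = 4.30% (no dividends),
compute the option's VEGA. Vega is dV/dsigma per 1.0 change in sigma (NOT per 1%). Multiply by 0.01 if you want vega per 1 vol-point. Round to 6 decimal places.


d1 = 0.1090444407; d2 = -0.2409555593
phi(d1) = 0.3965774677; exp(-qT) = 1.0000000000; exp(-rT) = 0.9579113901
Vega = S * exp(-qT) * phi(d1) * sqrt(T) = 102.6100 * 1.0000000000 * 0.3965774677 * 1.0000000000 = 40.692814

Answer: Vega = 40.692814


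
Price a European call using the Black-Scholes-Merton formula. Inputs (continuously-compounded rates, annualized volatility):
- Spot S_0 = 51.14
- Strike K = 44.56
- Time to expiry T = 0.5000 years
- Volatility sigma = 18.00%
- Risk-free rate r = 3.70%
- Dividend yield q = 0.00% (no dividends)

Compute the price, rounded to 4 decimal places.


d1 = (ln(S/K) + (r - q + 0.5*sigma^2) * T) / (sigma * sqrt(T)) = 1.29110136
d2 = d1 - sigma * sqrt(T) = 1.16382213
exp(-rT) = 0.98167007; exp(-qT) = 1.00000000
C = S_0 * exp(-qT) * N(d1) - K * exp(-rT) * N(d2)
N(d1) = 0.90166573; N(d2) = 0.87775195
C = 51.1400 * 1.00000000 * 0.90166573 - 44.5600 * 0.98167007 * 0.87775195 = 7.7155

Answer: Price = 7.7155


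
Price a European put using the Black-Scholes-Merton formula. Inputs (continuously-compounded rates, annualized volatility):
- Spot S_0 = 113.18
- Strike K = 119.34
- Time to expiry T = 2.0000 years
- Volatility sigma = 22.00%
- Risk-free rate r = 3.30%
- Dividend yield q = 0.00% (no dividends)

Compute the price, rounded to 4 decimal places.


d1 = (ln(S/K) + (r - q + 0.5*sigma^2) * T) / (sigma * sqrt(T)) = 0.19735643
d2 = d1 - sigma * sqrt(T) = -0.11377056
exp(-rT) = 0.93613086; exp(-qT) = 1.00000000
P = K * exp(-rT) * N(-d2) - S_0 * exp(-qT) * N(-d1)
N(-d1) = 0.42177431; N(-d2) = 0.54529016
P = 119.3400 * 0.93613086 * 0.54529016 - 113.1800 * 1.00000000 * 0.42177431 = 13.1822

Answer: Price = 13.1822


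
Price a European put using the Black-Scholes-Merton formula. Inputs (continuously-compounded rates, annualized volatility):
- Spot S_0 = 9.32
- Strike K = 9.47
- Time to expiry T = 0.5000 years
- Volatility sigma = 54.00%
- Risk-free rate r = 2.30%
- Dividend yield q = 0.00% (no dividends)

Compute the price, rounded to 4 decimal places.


Answer: Price = 1.4353

Derivation:
d1 = (ln(S/K) + (r - q + 0.5*sigma^2) * T) / (sigma * sqrt(T)) = 0.17922203
d2 = d1 - sigma * sqrt(T) = -0.20261563
exp(-rT) = 0.98856587; exp(-qT) = 1.00000000
P = K * exp(-rT) * N(-d2) - S_0 * exp(-qT) * N(-d1)
N(-d1) = 0.42888168; N(-d2) = 0.58028226
P = 9.4700 * 0.98856587 * 0.58028226 - 9.3200 * 1.00000000 * 0.42888168 = 1.4353


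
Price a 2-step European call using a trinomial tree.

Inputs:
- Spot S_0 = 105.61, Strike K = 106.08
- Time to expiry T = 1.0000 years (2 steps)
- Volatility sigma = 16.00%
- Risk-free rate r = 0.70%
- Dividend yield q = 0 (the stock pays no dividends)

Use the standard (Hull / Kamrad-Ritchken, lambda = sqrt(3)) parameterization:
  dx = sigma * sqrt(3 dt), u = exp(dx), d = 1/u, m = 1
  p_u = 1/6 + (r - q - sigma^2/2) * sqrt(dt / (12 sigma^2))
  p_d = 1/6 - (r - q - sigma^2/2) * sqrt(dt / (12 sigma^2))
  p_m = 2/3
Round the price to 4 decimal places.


Answer: Price = V(0,0) = 5.9865

Derivation:
dt = T/N = 0.500000; dx = sigma*sqrt(3*dt) = 0.195959
u = exp(dx) = 1.216477; d = 1/u = 0.822046
p_u = 0.159267, p_m = 0.666667, p_d = 0.174066
Discount per step: exp(-r*dt) = 0.996506
Stock lattice S(k, j) with j the centered position index:
  k=0: S(0,+0) = 105.6100
  k=1: S(1,-1) = 86.8163; S(1,+0) = 105.6100; S(1,+1) = 128.4722
  k=2: S(2,-2) = 71.3669; S(2,-1) = 86.8163; S(2,+0) = 105.6100; S(2,+1) = 128.4722; S(2,+2) = 156.2835
Terminal payoffs V(N, j) = max(S_T - K, 0):
  V(2,-2) = 0.000000; V(2,-1) = 0.000000; V(2,+0) = 0.000000; V(2,+1) = 22.392162; V(2,+2) = 50.203462
Backward induction: V(k, j) = exp(-r*dt) * [p_u * V(k+1, j+1) + p_m * V(k+1, j) + p_d * V(k+1, j-1)]
  V(1,-1) = exp(-r*dt) * [p_u*0.000000 + p_m*0.000000 + p_d*0.000000] = 0.000000
  V(1,+0) = exp(-r*dt) * [p_u*22.392162 + p_m*0.000000 + p_d*0.000000] = 3.553876
  V(1,+1) = exp(-r*dt) * [p_u*50.203462 + p_m*22.392162 + p_d*0.000000] = 22.843778
  V(0,+0) = exp(-r*dt) * [p_u*22.843778 + p_m*3.553876 + p_d*0.000000] = 5.986525


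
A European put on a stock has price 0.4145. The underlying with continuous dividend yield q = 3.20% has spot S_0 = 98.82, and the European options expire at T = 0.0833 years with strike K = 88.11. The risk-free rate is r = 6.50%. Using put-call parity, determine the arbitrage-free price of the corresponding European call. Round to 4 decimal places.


Put-call parity: C - P = S_0 * exp(-qT) - K * exp(-rT).
S_0 * exp(-qT) = 98.8200 * 0.99733795 = 98.55693618
K * exp(-rT) = 88.1100 * 0.99460013 = 87.63421763
C = P + S*exp(-qT) - K*exp(-rT)
C = 0.4145 + 98.55693618 - 87.63421763 = 11.3372

Answer: Call price = 11.3372


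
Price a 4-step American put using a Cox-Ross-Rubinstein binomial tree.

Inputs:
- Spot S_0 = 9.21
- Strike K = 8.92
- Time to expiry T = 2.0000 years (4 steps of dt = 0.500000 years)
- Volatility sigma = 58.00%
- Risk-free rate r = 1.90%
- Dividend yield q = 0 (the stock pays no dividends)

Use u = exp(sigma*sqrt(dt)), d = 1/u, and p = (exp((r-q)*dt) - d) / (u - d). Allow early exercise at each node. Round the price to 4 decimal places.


Answer: Price = V(0,0) = 2.4487

Derivation:
dt = T/N = 0.500000
u = exp(sigma*sqrt(dt)) = 1.507002; d = 1/u = 0.663569
p = (exp((r-q)*dt) - d) / (u - d) = 0.410200
Discount per step: exp(-r*dt) = 0.990545
Stock lattice S(k, i) with i counting down-moves:
  k=0: S(0,0) = 9.2100
  k=1: S(1,0) = 13.8795; S(1,1) = 6.1115
  k=2: S(2,0) = 20.9164; S(2,1) = 9.2100; S(2,2) = 4.0554
  k=3: S(3,0) = 31.5211; S(3,1) = 13.8795; S(3,2) = 6.1115; S(3,3) = 2.6910
  k=4: S(4,0) = 47.5023; S(4,1) = 20.9164; S(4,2) = 9.2100; S(4,3) = 4.0554; S(4,4) = 1.7857
Terminal payoffs V(N, i) = max(K - S_T, 0):
  V(4,0) = 0.000000; V(4,1) = 0.000000; V(4,2) = 0.000000; V(4,3) = 4.864614; V(4,4) = 7.134315
Backward induction: V(k, i) = exp(-r*dt) * [p * V(k+1, i) + (1-p) * V(k+1, i+1)]; then take max(V_cont, immediate exercise) for American.
  V(3,0) = exp(-r*dt) * [p*0.000000 + (1-p)*0.000000] = 0.000000; exercise = 0.000000; V(3,0) = max -> 0.000000
  V(3,1) = exp(-r*dt) * [p*0.000000 + (1-p)*0.000000] = 0.000000; exercise = 0.000000; V(3,1) = max -> 0.000000
  V(3,2) = exp(-r*dt) * [p*0.000000 + (1-p)*4.864614] = 2.842021; exercise = 2.808526; V(3,2) = max -> 2.842021
  V(3,3) = exp(-r*dt) * [p*4.864614 + (1-p)*7.134315] = 6.144631; exercise = 6.228970; V(3,3) = max -> 6.228970
  V(2,0) = exp(-r*dt) * [p*0.000000 + (1-p)*0.000000] = 0.000000; exercise = 0.000000; V(2,0) = max -> 0.000000
  V(2,1) = exp(-r*dt) * [p*0.000000 + (1-p)*2.842021] = 1.660375; exercise = 0.000000; V(2,1) = max -> 1.660375
  V(2,2) = exp(-r*dt) * [p*2.842021 + (1-p)*6.228970] = 4.793884; exercise = 4.864614; V(2,2) = max -> 4.864614
  V(1,0) = exp(-r*dt) * [p*0.000000 + (1-p)*1.660375] = 0.970030; exercise = 0.000000; V(1,0) = max -> 0.970030
  V(1,1) = exp(-r*dt) * [p*1.660375 + (1-p)*4.864614] = 3.516667; exercise = 2.808526; V(1,1) = max -> 3.516667
  V(0,0) = exp(-r*dt) * [p*0.970030 + (1-p)*3.516667] = 2.448663; exercise = 0.000000; V(0,0) = max -> 2.448663


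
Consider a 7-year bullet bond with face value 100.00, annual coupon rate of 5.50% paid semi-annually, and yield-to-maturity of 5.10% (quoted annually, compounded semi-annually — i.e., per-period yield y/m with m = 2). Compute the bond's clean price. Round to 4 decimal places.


Coupon per period c = face * coupon_rate / m = 2.750000
Periods per year m = 2; per-period yield y/m = 0.025500
Number of cashflows N = 14
Cashflows (t years, CF_t, discount factor 1/(1+y/m)^(m*t), PV):
  t = 0.5000: CF_t = 2.750000, DF = 0.975134, PV = 2.681619
  t = 1.0000: CF_t = 2.750000, DF = 0.950886, PV = 2.614938
  t = 1.5000: CF_t = 2.750000, DF = 0.927242, PV = 2.549915
  t = 2.0000: CF_t = 2.750000, DF = 0.904185, PV = 2.486509
  t = 2.5000: CF_t = 2.750000, DF = 0.881702, PV = 2.424680
  t = 3.0000: CF_t = 2.750000, DF = 0.859777, PV = 2.364388
  t = 3.5000: CF_t = 2.750000, DF = 0.838398, PV = 2.305595
  t = 4.0000: CF_t = 2.750000, DF = 0.817551, PV = 2.248264
  t = 4.5000: CF_t = 2.750000, DF = 0.797222, PV = 2.192359
  t = 5.0000: CF_t = 2.750000, DF = 0.777398, PV = 2.137844
  t = 5.5000: CF_t = 2.750000, DF = 0.758067, PV = 2.084685
  t = 6.0000: CF_t = 2.750000, DF = 0.739217, PV = 2.032847
  t = 6.5000: CF_t = 2.750000, DF = 0.720836, PV = 1.982299
  t = 7.0000: CF_t = 102.750000, DF = 0.702912, PV = 72.224164
Price P = sum_t PV_t = 102.330105

Answer: Price = 102.3301
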